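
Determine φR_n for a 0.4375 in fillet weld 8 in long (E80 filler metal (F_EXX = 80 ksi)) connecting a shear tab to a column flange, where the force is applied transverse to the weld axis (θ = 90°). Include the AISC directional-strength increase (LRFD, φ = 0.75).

t_e = 0.707 × 0.4375 = 0.3093 in; A_we = 0.3093 × 8 = 2.474 in².
Directional factor: 1.0 + 0.5 sin^1.5(90°) = 1.5.
F_nw = 0.6 × 80 × 1.5 = 72 ksi.
φR_n = 0.75 × 72 × 2.474 = 133.6 kip.

φR_n ≈ 134 kip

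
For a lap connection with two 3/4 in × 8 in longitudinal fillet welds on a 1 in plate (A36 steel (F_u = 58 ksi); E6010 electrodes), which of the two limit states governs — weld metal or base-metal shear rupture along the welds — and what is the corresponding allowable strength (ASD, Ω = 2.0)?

R_n/Ω ≈ 153 kips (weld metal governs)

E60XX → F_EXX = 60 ksi.
t_e = 0.707 × 0.75 = 0.5302 in; L = 16 in.
Weld metal: R_n/Ω = (1/2.0) × 0.6 × 60 × 0.5302 × 16 = 152.7 kips.
Base metal (shear rupture): R_n/Ω = (1/2.0) × 0.6 × 58 × 1 × 16 = 278.4 kips.
Governing: weld metal.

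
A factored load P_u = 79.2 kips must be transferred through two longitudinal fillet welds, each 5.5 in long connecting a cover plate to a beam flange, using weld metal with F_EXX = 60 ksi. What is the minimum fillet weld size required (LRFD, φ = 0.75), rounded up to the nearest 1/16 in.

w = 7/16 in

Total weld length L = 11 in.
Required throat t_e = P_u / (φ × 0.6 F_EXX × L) = 79.2 / (0.75 × 0.6 × 60 × 11) = 0.2667 in.
Required leg w = t_e / 0.707 = 0.3772 in → use 7/16 in.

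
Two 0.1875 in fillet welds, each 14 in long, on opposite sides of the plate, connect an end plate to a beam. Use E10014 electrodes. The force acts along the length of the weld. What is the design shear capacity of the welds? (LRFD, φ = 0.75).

E100XX → F_EXX = 100 ksi.
Effective throat t_e = 0.707 × 0.1875 = 0.1326 in.
Total length L = 28 in; A_we = 0.1326 × 28 = 3.712 in².
F_nw = 0.6 F_EXX = 0.6 × 100 = 60 ksi.
φR_n = 0.75 × 60 × 3.712 = 167 kips.

φR_n ≈ 167 kips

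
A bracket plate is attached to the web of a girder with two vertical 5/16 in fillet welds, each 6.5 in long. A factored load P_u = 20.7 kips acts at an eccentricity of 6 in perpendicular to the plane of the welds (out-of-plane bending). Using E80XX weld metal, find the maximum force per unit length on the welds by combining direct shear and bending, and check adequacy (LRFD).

f_max ≈ 8.96 kip/in; NOT adequate

E80XX → F_EXX = 80 ksi.
L_w = 2 × 6.5 = 13 in; section modulus (unit throat) S = 2 × L²/6 = 14.08 in².
Direct shear f_v = P/L_w = 20.7/13 = 1.592 kip/in.
Moment M = P × e = 20.7 × 6 = 124.2 kip·in; bending f_b = M/S = 8.819 kip/in.
f_max = √(f_v² + f_b²) = √(1.592² + 8.819²) = 8.962 kip/in.
φr_n = 0.75 × 0.6 × 80 × (0.707 × 0.3125) = 7.954 kip/in → NOT adequate.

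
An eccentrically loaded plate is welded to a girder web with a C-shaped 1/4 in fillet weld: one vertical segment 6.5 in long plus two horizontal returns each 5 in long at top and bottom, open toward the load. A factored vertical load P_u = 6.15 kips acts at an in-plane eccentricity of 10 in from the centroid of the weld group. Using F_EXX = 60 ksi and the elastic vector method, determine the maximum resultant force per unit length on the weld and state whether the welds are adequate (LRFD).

f_max ≈ 1.97 kip/in; adequate

Total weld length L_w = 16.5 in. Treat welds as unit-width lines.
Centroid: x̄ = 2×5×2.5 / 16.5 = 1.515 in from the vertical weld.
Polar moment about centroid: J = I_x + I_y = [6.5³/12 + 2×5×3.25²] + [6.5×1.515² + 2(5³/12 + 5×0.9848²)] = 174 in³.
Direct shear f_v = P/L_w = 6.15 / 16.5 = 0.3727 kip/in (vertical).
Torsion M = P·e = 6.15 × 10 = 61.5 kip·in.
Critical point at (x, y) = (3.485, 3.25) from centroid. f_tx = M·y/J = 1.149 kip/in; f_ty = M·x/J = 1.232 kip/in.
Resultant f_max = √[f_tx² + (f_v + f_ty)²] = √[1.149² + (0.3727 + 1.232)²] = 1.974 kip/in.
Capacity per unit length: φr_n = 0.75 × 0.6 × 60 × (0.707 × 0.25) = 4.772 kip/in.
1.974 ≤ 4.772 → adequate.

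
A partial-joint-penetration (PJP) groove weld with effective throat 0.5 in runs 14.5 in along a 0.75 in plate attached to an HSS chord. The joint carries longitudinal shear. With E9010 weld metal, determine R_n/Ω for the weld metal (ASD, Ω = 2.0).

R_n/Ω ≈ 196 kip

E90XX → F_EXX = 90 ksi.
Effective throat (given) t_e = 0.5 in.
A_we = 0.5 × 14.5 = 7.25 in².
F_nw = 0.6 F_EXX = 54 ksi.
R_n/Ω = (54 × 7.25) / 2.0 = 195.8 kip.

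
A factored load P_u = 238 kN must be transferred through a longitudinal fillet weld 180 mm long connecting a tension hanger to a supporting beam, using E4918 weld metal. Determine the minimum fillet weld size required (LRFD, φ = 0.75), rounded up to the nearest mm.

E49XX → F_EXX = 490 MPa.
Total weld length L = 180 mm.
Required throat t_e = P_u / (φ × 0.6 F_EXX × L) = 238 / (0.75 × 0.6 × 490 × 180 × 10⁻³) = 5.996 mm.
Required leg w = t_e / 0.707 = 8.482 mm → use 9 mm.

w = 9 mm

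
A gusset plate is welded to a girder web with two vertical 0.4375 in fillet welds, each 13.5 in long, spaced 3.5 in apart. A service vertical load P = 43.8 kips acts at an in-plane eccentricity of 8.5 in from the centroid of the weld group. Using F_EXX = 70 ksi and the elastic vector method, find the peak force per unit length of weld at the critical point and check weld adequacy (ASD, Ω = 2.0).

f_max ≈ 5.89 kip/in; adequate

Total weld length L_w = 27 in. Treat welds as unit-width lines.
Polar moment about centroid: J = 2[d³/12 + d(b/2)²] = 2[13.5³/12 + 13.5×1.75²] = 492.8 in³.
Direct shear f_v = P/L_w = 43.8 / 27 = 1.622 kip/in (vertical).
Torsion M = P·e = 43.8 × 8.5 = 372.3 kip·in.
Critical point at (x, y) = (1.75, 6.75) from centroid. f_tx = M·y/J = 5.1 kip/in; f_ty = M·x/J = 1.322 kip/in.
Resultant f_max = √[f_tx² + (f_v + f_ty)²] = √[5.1² + (1.622 + 1.322)²] = 5.889 kip/in.
Capacity per unit length: r_n/Ω = (1/2.0) × 0.6 × 70 × (0.707 × 0.4375) = 6.496 kip/in.
5.889 ≤ 6.496 → adequate.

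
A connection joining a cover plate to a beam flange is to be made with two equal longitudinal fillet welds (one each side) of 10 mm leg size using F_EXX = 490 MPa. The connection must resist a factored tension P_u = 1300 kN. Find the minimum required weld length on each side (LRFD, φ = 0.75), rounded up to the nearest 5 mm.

L = 420 mm on each side

Throat t_e = 0.707 × 10 = 7.07 mm.
φr_n = 0.75 × 0.6 × 490 × 7.07 × 10⁻³ = 1.559 kN/mm.
L_req = P_u / φr_n = 1300 / 1.559 = 833.9 mm total.
Per side: 833.9 / 2 = 417 mm.
Round up → use L = 420 mm on each side.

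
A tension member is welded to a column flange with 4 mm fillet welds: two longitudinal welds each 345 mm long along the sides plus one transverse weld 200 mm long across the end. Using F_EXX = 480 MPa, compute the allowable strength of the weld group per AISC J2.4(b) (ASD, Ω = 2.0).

R_n/Ω ≈ 362 kN

t_e = 0.707 × 4 = 2.828 mm.
R_nwl = 0.6 × 480 × 2.828 × 690 × 10⁻³ = 562 kN (longitudinal, 2 welds).
R_nwt = 0.6 × 480 × 2.828 × 200 × 10⁻³ = 162.9 kN (transverse, base value).
(i) R_nwl + R_nwt = 724.9 kN; (ii) 0.85 R_nwl + 1.5 R_nwt = 722 kN.
R_n = max = 724.9 kN [governs: (i)]; R_n/Ω = 362.4 kN.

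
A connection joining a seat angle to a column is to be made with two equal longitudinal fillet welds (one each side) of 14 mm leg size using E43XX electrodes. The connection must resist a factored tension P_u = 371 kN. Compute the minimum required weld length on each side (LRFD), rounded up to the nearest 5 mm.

E43XX → F_EXX = 430 MPa.
Throat t_e = 0.707 × 14 = 9.898 mm.
φr_n = 0.75 × 0.6 × 430 × 9.898 × 10⁻³ = 1.915 kN/mm.
L_req = P_u / φr_n = 371 / 1.915 = 193.7 mm total.
Per side: 193.7 / 2 = 96.85 mm.
Round up → use L = 100 mm on each side.

L = 100 mm on each side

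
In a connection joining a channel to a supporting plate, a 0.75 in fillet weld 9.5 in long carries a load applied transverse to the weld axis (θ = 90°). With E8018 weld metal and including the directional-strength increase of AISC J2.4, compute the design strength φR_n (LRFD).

E80XX → F_EXX = 80 ksi.
t_e = 0.707 × 0.75 = 0.5302 in; A_we = 0.5302 × 9.5 = 5.037 in².
Directional factor: 1.0 + 0.5 sin^1.5(90°) = 1.5.
F_nw = 0.6 × 80 × 1.5 = 72 ksi.
φR_n = 0.75 × 72 × 5.037 = 272 kips.

φR_n ≈ 272 kips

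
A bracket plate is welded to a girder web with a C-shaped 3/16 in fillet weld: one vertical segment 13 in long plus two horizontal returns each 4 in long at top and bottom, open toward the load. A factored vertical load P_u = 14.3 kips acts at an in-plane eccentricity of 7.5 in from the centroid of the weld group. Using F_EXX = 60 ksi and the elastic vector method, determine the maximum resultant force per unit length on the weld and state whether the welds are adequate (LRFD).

f_max ≈ 1.82 kip/in; adequate

Total weld length L_w = 21 in. Treat welds as unit-width lines.
Centroid: x̄ = 2×4×2 / 21 = 0.7619 in from the vertical weld.
Polar moment about centroid: J = I_x + I_y = [13³/12 + 2×4×6.5²] + [13×0.7619² + 2(4³/12 + 4×1.238²)] = 551.6 in³.
Direct shear f_v = P/L_w = 14.3 / 21 = 0.681 kip/in (vertical).
Torsion M = P·e = 14.3 × 7.5 = 107.25 kip·in.
Critical point at (x, y) = (3.238, 6.5) from centroid. f_tx = M·y/J = 1.264 kip/in; f_ty = M·x/J = 0.6296 kip/in.
Resultant f_max = √[f_tx² + (f_v + f_ty)²] = √[1.264² + (0.681 + 0.6296)²] = 1.821 kip/in.
Capacity per unit length: φr_n = 0.75 × 0.6 × 60 × (0.707 × 0.1875) = 3.579 kip/in.
1.821 ≤ 3.579 → adequate.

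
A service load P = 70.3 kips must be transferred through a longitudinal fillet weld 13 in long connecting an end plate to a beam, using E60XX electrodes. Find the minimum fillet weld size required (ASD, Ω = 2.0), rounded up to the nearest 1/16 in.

E60XX → F_EXX = 60 ksi.
Total weld length L = 13 in.
Required throat t_e = P × Ω / (0.6 F_EXX × L) = 70.3 × 2.0 / (0.6 × 60 × 13) = 0.3004 in.
Required leg w = t_e / 0.707 = 0.4249 in → use 7/16 in.

w = 7/16 in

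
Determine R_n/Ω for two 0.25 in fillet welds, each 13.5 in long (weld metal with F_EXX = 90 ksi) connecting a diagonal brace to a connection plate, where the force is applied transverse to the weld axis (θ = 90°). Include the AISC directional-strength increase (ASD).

t_e = 0.707 × 0.25 = 0.1767 in; A_we = 0.1767 × 27 = 4.772 in².
Directional factor: 1.0 + 0.5 sin^1.5(90°) = 1.5.
F_nw = 0.6 × 90 × 1.5 = 81 ksi.
R_n/Ω = (81 × 4.772) / 2.0 = 193.3 kip.

R_n/Ω ≈ 193 kip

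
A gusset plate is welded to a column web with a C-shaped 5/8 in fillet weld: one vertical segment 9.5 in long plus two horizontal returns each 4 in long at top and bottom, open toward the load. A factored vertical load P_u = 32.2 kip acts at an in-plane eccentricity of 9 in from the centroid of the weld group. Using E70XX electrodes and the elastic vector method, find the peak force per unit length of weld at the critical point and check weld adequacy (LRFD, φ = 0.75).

E70XX → F_EXX = 70 ksi.
Total weld length L_w = 17.5 in. Treat welds as unit-width lines.
Centroid: x̄ = 2×4×2 / 17.5 = 0.9143 in from the vertical weld.
Polar moment about centroid: J = I_x + I_y = [9.5³/12 + 2×4×4.75²] + [9.5×0.9143² + 2(4³/12 + 4×1.086²)] = 280 in³.
Direct shear f_v = P/L_w = 32.2 / 17.5 = 1.84 kip/in (vertical).
Torsion M = P·e = 32.2 × 9 = 289.8 kip·in.
Critical point at (x, y) = (3.086, 4.75) from centroid. f_tx = M·y/J = 4.916 kip/in; f_ty = M·x/J = 3.194 kip/in.
Resultant f_max = √[f_tx² + (f_v + f_ty)²] = √[4.916² + (1.84 + 3.194)²] = 7.036 kip/in.
Capacity per unit length: φr_n = 0.75 × 0.6 × 70 × (0.707 × 0.625) = 13.92 kip/in.
7.036 ≤ 13.92 → adequate.

f_max ≈ 7.04 kip/in; adequate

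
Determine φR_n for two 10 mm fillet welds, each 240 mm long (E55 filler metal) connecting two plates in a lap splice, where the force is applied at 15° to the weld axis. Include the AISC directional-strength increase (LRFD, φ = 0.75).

E55XX → F_EXX = 550 MPa.
t_e = 0.707 × 10 = 7.07 mm; A_we = 7.07 × 480 = 3394 mm².
Directional factor: 1.0 + 0.5 sin^1.5(15°) = 1.066.
F_nw = 0.6 × 550 × 1.066 = 351.7 MPa.
φR_n = 0.75 × 351.7 × 3394 × 10⁻³ = 895.2 kN.

φR_n ≈ 895 kN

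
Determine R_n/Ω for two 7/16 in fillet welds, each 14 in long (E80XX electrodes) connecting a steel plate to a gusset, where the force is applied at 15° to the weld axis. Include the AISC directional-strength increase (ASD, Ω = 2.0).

E80XX → F_EXX = 80 ksi.
t_e = 0.707 × 0.4375 = 0.3093 in; A_we = 0.3093 × 28 = 8.661 in².
Directional factor: 1.0 + 0.5 sin^1.5(15°) = 1.066.
F_nw = 0.6 × 80 × 1.066 = 51.16 ksi.
R_n/Ω = (51.16 × 8.661) / 2.0 = 221.5 kip.

R_n/Ω ≈ 222 kip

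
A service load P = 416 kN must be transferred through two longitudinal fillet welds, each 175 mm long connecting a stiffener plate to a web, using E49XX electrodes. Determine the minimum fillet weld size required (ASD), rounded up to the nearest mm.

E49XX → F_EXX = 490 MPa.
Total weld length L = 350 mm.
Required throat t_e = P × Ω / (0.6 F_EXX × L) = 416 × 2.0 / (0.6 × 490 × 350 × 10⁻³) = 8.086 mm.
Required leg w = t_e / 0.707 = 11.44 mm → use 12 mm.

w = 12 mm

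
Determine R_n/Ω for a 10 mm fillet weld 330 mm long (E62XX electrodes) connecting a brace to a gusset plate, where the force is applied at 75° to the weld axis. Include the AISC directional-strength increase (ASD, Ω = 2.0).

R_n/Ω ≈ 640 kN

E62XX → F_EXX = 620 MPa.
t_e = 0.707 × 10 = 7.07 mm; A_we = 7.07 × 330 = 2333 mm².
Directional factor: 1.0 + 0.5 sin^1.5(75°) = 1.475.
F_nw = 0.6 × 620 × 1.475 = 548.6 MPa.
R_n/Ω = (548.6 × 2333) / 2.0 × 10⁻³ = 639.9 kN.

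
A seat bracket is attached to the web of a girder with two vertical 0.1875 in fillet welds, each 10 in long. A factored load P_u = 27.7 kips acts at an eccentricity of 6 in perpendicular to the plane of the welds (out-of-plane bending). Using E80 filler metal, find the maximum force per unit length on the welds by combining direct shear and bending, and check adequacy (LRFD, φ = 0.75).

E80XX → F_EXX = 80 ksi.
L_w = 2 × 10 = 20 in; section modulus (unit throat) S = 2 × L²/6 = 33.33 in².
Direct shear f_v = P/L_w = 27.7/20 = 1.385 kip/in.
Moment M = P × e = 27.7 × 6 = 166.2 kip·in; bending f_b = M/S = 4.986 kip/in.
f_max = √(f_v² + f_b²) = √(1.385² + 4.986²) = 5.175 kip/in.
φr_n = 0.75 × 0.6 × 80 × (0.707 × 0.1875) = 4.772 kip/in → NOT adequate.

f_max ≈ 5.17 kip/in; NOT adequate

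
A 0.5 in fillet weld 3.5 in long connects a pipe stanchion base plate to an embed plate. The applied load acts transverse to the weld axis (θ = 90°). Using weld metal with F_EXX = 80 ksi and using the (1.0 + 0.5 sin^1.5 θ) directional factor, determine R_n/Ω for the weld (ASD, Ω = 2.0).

R_n/Ω ≈ 44.5 kips

t_e = 0.707 × 0.5 = 0.3535 in; A_we = 0.3535 × 3.5 = 1.237 in².
Directional factor: 1.0 + 0.5 sin^1.5(90°) = 1.5.
F_nw = 0.6 × 80 × 1.5 = 72 ksi.
R_n/Ω = (72 × 1.237) / 2.0 = 44.54 kips.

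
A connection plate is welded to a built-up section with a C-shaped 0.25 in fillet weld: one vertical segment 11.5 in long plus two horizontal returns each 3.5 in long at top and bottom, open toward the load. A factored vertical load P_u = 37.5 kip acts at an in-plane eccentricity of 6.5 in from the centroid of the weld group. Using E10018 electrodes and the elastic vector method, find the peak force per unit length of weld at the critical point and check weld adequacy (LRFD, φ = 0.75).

f_max ≈ 5.34 kip/in; adequate

E100XX → F_EXX = 100 ksi.
Total weld length L_w = 18.5 in. Treat welds as unit-width lines.
Centroid: x̄ = 2×3.5×1.75 / 18.5 = 0.6622 in from the vertical weld.
Polar moment about centroid: J = I_x + I_y = [11.5³/12 + 2×3.5×5.75²] + [11.5×0.6622² + 2(3.5³/12 + 3.5×1.088²)] = 378.6 in³.
Direct shear f_v = P/L_w = 37.5 / 18.5 = 2.027 kip/in (vertical).
Torsion M = P·e = 37.5 × 6.5 = 243.75 kip·in.
Critical point at (x, y) = (2.838, 5.75) from centroid. f_tx = M·y/J = 3.701 kip/in; f_ty = M·x/J = 1.827 kip/in.
Resultant f_max = √[f_tx² + (f_v + f_ty)²] = √[3.701² + (2.027 + 1.827)²] = 5.344 kip/in.
Capacity per unit length: φr_n = 0.75 × 0.6 × 100 × (0.707 × 0.25) = 7.954 kip/in.
5.344 ≤ 7.954 → adequate.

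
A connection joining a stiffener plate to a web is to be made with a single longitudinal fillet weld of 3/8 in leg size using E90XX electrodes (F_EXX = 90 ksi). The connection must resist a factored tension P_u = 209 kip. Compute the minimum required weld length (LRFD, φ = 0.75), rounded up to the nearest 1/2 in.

Throat t_e = 0.707 × 0.375 = 0.2651 in.
φr_n = 0.75 × 0.6 × 90 × 0.2651 = 10.74 kip/in.
L_req = P_u / φr_n = 209 / 10.74 = 19.46 in total.
Round up → use L = 19.5 in.

L = 19.5 in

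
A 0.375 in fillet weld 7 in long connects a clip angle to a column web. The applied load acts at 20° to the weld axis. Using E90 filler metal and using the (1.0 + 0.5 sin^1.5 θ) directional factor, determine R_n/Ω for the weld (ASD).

R_n/Ω ≈ 55.1 kip

E90XX → F_EXX = 90 ksi.
t_e = 0.707 × 0.375 = 0.2651 in; A_we = 0.2651 × 7 = 1.856 in².
Directional factor: 1.0 + 0.5 sin^1.5(20°) = 1.1.
F_nw = 0.6 × 90 × 1.1 = 59.4 ksi.
R_n/Ω = (59.4 × 1.856) / 2.0 = 55.12 kip.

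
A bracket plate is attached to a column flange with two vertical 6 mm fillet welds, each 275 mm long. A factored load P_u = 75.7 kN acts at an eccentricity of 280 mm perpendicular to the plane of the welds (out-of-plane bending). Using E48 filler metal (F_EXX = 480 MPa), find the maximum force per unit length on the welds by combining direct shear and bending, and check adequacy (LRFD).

f_max ≈ 852 N/mm; adequate

L_w = 2 × 275 = 550 mm; section modulus (unit throat) S = 2 × L²/6 = 25210 mm².
Direct shear f_v = P/L_w = 75.7×10³/550 = 137.6 N/mm.
Moment M = P × e = 75.7×10³ × 280 = 21196000 N·mm; bending f_b = M/S = 840.8 N/mm.
f_max = √(f_v² + f_b²) = √(137.6² + 840.8²) = 852 N/mm.
φr_n = 0.75 × 0.6 × 480 × (0.707 × 6) = 916.3 N/mm → adequate.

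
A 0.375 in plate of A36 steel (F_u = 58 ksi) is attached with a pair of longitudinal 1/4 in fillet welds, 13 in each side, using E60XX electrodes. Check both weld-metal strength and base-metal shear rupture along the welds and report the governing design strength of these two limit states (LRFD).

φR_n ≈ 124 kips (weld metal governs)

E60XX → F_EXX = 60 ksi.
t_e = 0.707 × 0.25 = 0.1767 in; L = 26 in.
Weld metal: φR_n = 0.75 × 0.6 × 60 × 0.1767 × 26 = 124.1 kips.
Base metal (shear rupture): φR_n = 0.75 × 0.6 × 58 × 0.375 × 26 = 254.5 kips.
Governing: weld metal.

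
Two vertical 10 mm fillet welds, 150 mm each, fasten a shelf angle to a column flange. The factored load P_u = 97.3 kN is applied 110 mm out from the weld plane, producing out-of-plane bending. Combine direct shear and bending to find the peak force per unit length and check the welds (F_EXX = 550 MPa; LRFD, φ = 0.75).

L_w = 2 × 150 = 300 mm; section modulus (unit throat) S = 2 × L²/6 = 7500 mm².
Direct shear f_v = P/L_w = 97.3×10³/300 = 324.3 N/mm.
Moment M = P × e = 97.3×10³ × 110 = 10703000 N·mm; bending f_b = M/S = 1427 N/mm.
f_max = √(f_v² + f_b²) = √(324.3² + 1427²) = 1463 N/mm.
φr_n = 0.75 × 0.6 × 550 × (0.707 × 10) = 1750 N/mm → adequate.

f_max ≈ 1460 N/mm; adequate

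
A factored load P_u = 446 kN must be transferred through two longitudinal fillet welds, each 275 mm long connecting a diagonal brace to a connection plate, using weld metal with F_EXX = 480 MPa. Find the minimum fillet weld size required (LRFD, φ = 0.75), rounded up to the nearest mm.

w = 6 mm

Total weld length L = 550 mm.
Required throat t_e = P_u / (φ × 0.6 F_EXX × L) = 446 / (0.75 × 0.6 × 480 × 550 × 10⁻³) = 3.754 mm.
Required leg w = t_e / 0.707 = 5.31 mm → use 6 mm.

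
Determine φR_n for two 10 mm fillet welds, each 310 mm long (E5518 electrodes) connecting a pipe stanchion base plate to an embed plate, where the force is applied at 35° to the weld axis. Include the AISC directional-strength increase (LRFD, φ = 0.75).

E55XX → F_EXX = 550 MPa.
t_e = 0.707 × 10 = 7.07 mm; A_we = 7.07 × 620 = 4383 mm².
Directional factor: 1.0 + 0.5 sin^1.5(35°) = 1.217.
F_nw = 0.6 × 550 × 1.217 = 401.7 MPa.
φR_n = 0.75 × 401.7 × 4383 × 10⁻³ = 1321 kN.

φR_n ≈ 1320 kN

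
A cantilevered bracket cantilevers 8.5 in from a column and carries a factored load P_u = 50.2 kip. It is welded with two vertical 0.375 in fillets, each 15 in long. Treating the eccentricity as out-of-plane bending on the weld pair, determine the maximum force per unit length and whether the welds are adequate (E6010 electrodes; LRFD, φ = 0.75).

f_max ≈ 5.93 kip/in; adequate

E60XX → F_EXX = 60 ksi.
L_w = 2 × 15 = 30 in; section modulus (unit throat) S = 2 × L²/6 = 75 in².
Direct shear f_v = P/L_w = 50.2/30 = 1.673 kip/in.
Moment M = P × e = 50.2 × 8.5 = 426.7 kip·in; bending f_b = M/S = 5.689 kip/in.
f_max = √(f_v² + f_b²) = √(1.673² + 5.689²) = 5.93 kip/in.
φr_n = 0.75 × 0.6 × 60 × (0.707 × 0.375) = 7.158 kip/in → adequate.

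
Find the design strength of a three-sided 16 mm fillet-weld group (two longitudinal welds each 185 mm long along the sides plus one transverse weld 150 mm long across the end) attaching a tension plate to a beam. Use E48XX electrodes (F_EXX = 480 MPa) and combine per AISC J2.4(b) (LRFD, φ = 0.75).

t_e = 0.707 × 16 = 11.31 mm.
R_nwl = 0.6 × 480 × 11.31 × 370 × 10⁻³ = 1205 kN (longitudinal, 2 welds).
R_nwt = 0.6 × 480 × 11.31 × 150 × 10⁻³ = 488.7 kN (transverse, base value).
(i) R_nwl + R_nwt = 1694 kN; (ii) 0.85 R_nwl + 1.5 R_nwt = 1758 kN.
R_n = max = 1758 kN [governs: (ii)]; φR_n = 1318 kN.

φR_n ≈ 1320 kN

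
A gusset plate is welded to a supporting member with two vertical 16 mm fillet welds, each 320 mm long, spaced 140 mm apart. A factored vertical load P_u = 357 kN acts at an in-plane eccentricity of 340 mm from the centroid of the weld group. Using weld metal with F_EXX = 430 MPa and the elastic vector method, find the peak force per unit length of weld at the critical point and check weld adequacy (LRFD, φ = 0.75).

f_max ≈ 2740 N/mm; NOT adequate

Total weld length L_w = 640 mm. Treat welds as unit-width lines.
Polar moment about centroid: J = 2[d³/12 + d(b/2)²] = 2[320³/12 + 320×70²] = 8597000 mm³.
Direct shear f_v = P/L_w = 357×10³ / 640 = 557.8 N/mm (vertical).
Torsion M = P·e = 357×10³ × 340 = 121380000 N·mm.
Critical point at (x, y) = (70, 160) from centroid. f_tx = M·y/J = 2259 N/mm; f_ty = M·x/J = 988.3 N/mm.
Resultant f_max = √[f_tx² + (f_v + f_ty)²] = √[2259² + (557.8 + 988.3)²] = 2737 N/mm.
Capacity per unit length: φr_n = 0.75 × 0.6 × 430 × (0.707 × 16) = 2189 N/mm.
2737 > 2189 → NOT adequate.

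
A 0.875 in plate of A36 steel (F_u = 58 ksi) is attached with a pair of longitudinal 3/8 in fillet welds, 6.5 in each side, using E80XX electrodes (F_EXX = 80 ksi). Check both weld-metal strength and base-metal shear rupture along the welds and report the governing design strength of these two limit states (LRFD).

φR_n ≈ 124 kips (weld metal governs)

t_e = 0.707 × 0.375 = 0.2651 in; L = 13 in.
Weld metal: φR_n = 0.75 × 0.6 × 80 × 0.2651 × 13 = 124.1 kips.
Base metal (shear rupture): φR_n = 0.75 × 0.6 × 58 × 0.875 × 13 = 296.9 kips.
Governing: weld metal.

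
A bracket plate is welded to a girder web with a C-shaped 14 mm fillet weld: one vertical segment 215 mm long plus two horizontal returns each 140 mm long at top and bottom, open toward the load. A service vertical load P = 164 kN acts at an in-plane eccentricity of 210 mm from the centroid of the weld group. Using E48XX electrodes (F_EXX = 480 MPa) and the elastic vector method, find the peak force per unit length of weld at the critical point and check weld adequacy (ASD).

Total weld length L_w = 495 mm. Treat welds as unit-width lines.
Centroid: x̄ = 2×140×70 / 495 = 39.6 mm from the vertical weld.
Polar moment about centroid: J = I_x + I_y = [215³/12 + 2×140×107.5²] + [215×39.6² + 2(140³/12 + 140×30.4²)] = 5117000 mm³.
Direct shear f_v = P/L_w = 164×10³ / 495 = 331.3 N/mm (vertical).
Torsion M = P·e = 164×10³ × 210 = 34440000 N·mm.
Critical point at (x, y) = (100.4, 107.5) from centroid. f_tx = M·y/J = 723.5 N/mm; f_ty = M·x/J = 675.7 N/mm.
Resultant f_max = √[f_tx² + (f_v + f_ty)²] = √[723.5² + (331.3 + 675.7)²] = 1240 N/mm.
Capacity per unit length: r_n/Ω = (1/2.0) × 0.6 × 480 × (0.707 × 14) = 1425 N/mm.
1240 ≤ 1425 → adequate.

f_max ≈ 1240 N/mm; adequate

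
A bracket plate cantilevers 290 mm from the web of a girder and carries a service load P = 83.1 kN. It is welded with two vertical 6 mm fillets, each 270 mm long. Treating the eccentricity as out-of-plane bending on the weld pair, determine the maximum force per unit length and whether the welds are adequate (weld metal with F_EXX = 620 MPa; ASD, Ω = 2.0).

f_max ≈ 1000 N/mm; NOT adequate

L_w = 2 × 270 = 540 mm; section modulus (unit throat) S = 2 × L²/6 = 24300 mm².
Direct shear f_v = P/L_w = 83.1×10³/540 = 153.9 N/mm.
Moment M = P × e = 83.1×10³ × 290 = 24099000 N·mm; bending f_b = M/S = 991.7 N/mm.
f_max = √(f_v² + f_b²) = √(153.9² + 991.7²) = 1004 N/mm.
r_n/Ω = (1/2.0) × 0.6 × 620 × (0.707 × 6) = 789 N/mm → NOT adequate.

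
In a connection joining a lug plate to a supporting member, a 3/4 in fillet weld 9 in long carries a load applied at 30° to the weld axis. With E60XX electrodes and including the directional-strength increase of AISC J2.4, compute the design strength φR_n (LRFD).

E60XX → F_EXX = 60 ksi.
t_e = 0.707 × 0.75 = 0.5302 in; A_we = 0.5302 × 9 = 4.772 in².
Directional factor: 1.0 + 0.5 sin^1.5(30°) = 1.177.
F_nw = 0.6 × 60 × 1.177 = 42.36 ksi.
φR_n = 0.75 × 42.36 × 4.772 = 151.6 kip.

φR_n ≈ 152 kip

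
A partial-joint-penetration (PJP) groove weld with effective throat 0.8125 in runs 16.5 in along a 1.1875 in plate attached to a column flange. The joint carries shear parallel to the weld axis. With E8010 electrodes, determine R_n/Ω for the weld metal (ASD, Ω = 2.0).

R_n/Ω ≈ 322 kips

E80XX → F_EXX = 80 ksi.
Effective throat (given) t_e = 0.8125 in.
A_we = 0.8125 × 16.5 = 13.41 in².
F_nw = 0.6 F_EXX = 48 ksi.
R_n/Ω = (48 × 13.41) / 2.0 = 321.8 kips.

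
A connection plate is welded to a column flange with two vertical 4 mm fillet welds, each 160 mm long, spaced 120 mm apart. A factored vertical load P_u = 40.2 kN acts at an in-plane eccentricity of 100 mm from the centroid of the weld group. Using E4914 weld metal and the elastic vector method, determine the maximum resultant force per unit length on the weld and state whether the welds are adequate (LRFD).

f_max ≈ 311 N/mm; adequate

E49XX → F_EXX = 490 MPa.
Total weld length L_w = 320 mm. Treat welds as unit-width lines.
Polar moment about centroid: J = 2[d³/12 + d(b/2)²] = 2[160³/12 + 160×60²] = 1835000 mm³.
Direct shear f_v = P/L_w = 40.2×10³ / 320 = 125.6 N/mm (vertical).
Torsion M = P·e = 40.2×10³ × 100 = 4020000 N·mm.
Critical point at (x, y) = (60, 80) from centroid. f_tx = M·y/J = 175.3 N/mm; f_ty = M·x/J = 131.5 N/mm.
Resultant f_max = √[f_tx² + (f_v + f_ty)²] = √[175.3² + (125.6 + 131.5)²] = 311.2 N/mm.
Capacity per unit length: φr_n = 0.75 × 0.6 × 490 × (0.707 × 4) = 623.6 N/mm.
311.2 ≤ 623.6 → adequate.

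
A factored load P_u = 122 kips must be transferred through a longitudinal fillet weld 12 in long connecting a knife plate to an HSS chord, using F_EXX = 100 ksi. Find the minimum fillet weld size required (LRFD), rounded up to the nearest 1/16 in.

Total weld length L = 12 in.
Required throat t_e = P_u / (φ × 0.6 F_EXX × L) = 122 / (0.75 × 0.6 × 100 × 12) = 0.2259 in.
Required leg w = t_e / 0.707 = 0.3196 in → use 3/8 in.

w = 3/8 in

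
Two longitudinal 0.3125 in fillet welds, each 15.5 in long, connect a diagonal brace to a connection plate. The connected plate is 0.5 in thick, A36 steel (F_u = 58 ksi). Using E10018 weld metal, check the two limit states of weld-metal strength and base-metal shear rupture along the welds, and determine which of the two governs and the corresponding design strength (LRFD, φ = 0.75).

E100XX → F_EXX = 100 ksi.
t_e = 0.707 × 0.3125 = 0.2209 in; L = 31 in.
Weld metal: φR_n = 0.75 × 0.6 × 100 × 0.2209 × 31 = 308.2 kip.
Base metal (shear rupture): φR_n = 0.75 × 0.6 × 58 × 0.5 × 31 = 404.5 kip.
Governing: weld metal.

φR_n ≈ 308 kip (weld metal governs)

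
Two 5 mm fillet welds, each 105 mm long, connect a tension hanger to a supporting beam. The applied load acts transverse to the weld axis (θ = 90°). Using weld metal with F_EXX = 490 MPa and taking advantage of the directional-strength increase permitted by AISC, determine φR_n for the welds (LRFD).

φR_n ≈ 246 kN

t_e = 0.707 × 5 = 3.535 mm; A_we = 3.535 × 210 = 742.3 mm².
Directional factor: 1.0 + 0.5 sin^1.5(90°) = 1.5.
F_nw = 0.6 × 490 × 1.5 = 441 MPa.
φR_n = 0.75 × 441 × 742.3 × 10⁻³ = 245.5 kN.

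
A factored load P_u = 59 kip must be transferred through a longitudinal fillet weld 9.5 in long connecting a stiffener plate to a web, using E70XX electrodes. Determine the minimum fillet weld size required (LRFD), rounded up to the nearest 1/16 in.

E70XX → F_EXX = 70 ksi.
Total weld length L = 9.5 in.
Required throat t_e = P_u / (φ × 0.6 F_EXX × L) = 59 / (0.75 × 0.6 × 70 × 9.5) = 0.1972 in.
Required leg w = t_e / 0.707 = 0.2789 in → use 5/16 in.

w = 5/16 in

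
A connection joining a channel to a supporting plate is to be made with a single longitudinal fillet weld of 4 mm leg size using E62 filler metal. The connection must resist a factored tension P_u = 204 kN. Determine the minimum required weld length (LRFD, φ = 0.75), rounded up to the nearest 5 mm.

L = 260 mm

E62XX → F_EXX = 620 MPa.
Throat t_e = 0.707 × 4 = 2.828 mm.
φr_n = 0.75 × 0.6 × 620 × 2.828 × 10⁻³ = 0.789 kN/mm.
L_req = P_u / φr_n = 204 / 0.789 = 258.6 mm total.
Round up → use L = 260 mm.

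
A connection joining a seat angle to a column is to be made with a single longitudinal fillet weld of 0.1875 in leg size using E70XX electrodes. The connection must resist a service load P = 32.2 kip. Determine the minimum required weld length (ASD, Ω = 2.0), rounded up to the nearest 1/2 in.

E70XX → F_EXX = 70 ksi.
Throat t_e = 0.707 × 0.1875 = 0.1326 in.
r_n/Ω = (0.6 × 70 × 0.1326) / 2.0 = 2.784 kip/in.
L_req = P / (r_n/Ω) = 32.2 / 2.784 = 11.57 in total.
Round up → use L = 12 in.

L = 12 in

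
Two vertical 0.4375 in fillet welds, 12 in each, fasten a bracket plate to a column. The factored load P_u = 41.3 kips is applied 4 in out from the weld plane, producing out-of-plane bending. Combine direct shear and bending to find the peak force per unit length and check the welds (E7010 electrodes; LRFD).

E70XX → F_EXX = 70 ksi.
L_w = 2 × 12 = 24 in; section modulus (unit throat) S = 2 × L²/6 = 48 in².
Direct shear f_v = P/L_w = 41.3/24 = 1.721 kip/in.
Moment M = P × e = 41.3 × 4 = 165.2 kip·in; bending f_b = M/S = 3.442 kip/in.
f_max = √(f_v² + f_b²) = √(1.721² + 3.442²) = 3.848 kip/in.
φr_n = 0.75 × 0.6 × 70 × (0.707 × 0.4375) = 9.743 kip/in → adequate.

f_max ≈ 3.85 kip/in; adequate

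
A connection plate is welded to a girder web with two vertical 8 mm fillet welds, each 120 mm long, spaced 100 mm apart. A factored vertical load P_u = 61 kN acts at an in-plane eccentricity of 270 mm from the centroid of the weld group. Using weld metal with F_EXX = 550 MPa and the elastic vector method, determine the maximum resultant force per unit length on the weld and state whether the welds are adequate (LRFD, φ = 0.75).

Total weld length L_w = 240 mm. Treat welds as unit-width lines.
Polar moment about centroid: J = 2[d³/12 + d(b/2)²] = 2[120³/12 + 120×50²] = 888000 mm³.
Direct shear f_v = P/L_w = 61×10³ / 240 = 254.2 N/mm (vertical).
Torsion M = P·e = 61×10³ × 270 = 16470000 N·mm.
Critical point at (x, y) = (50, 60) from centroid. f_tx = M·y/J = 1113 N/mm; f_ty = M·x/J = 927.4 N/mm.
Resultant f_max = √[f_tx² + (f_v + f_ty)²] = √[1113² + (254.2 + 927.4)²] = 1623 N/mm.
Capacity per unit length: φr_n = 0.75 × 0.6 × 550 × (0.707 × 8) = 1400 N/mm.
1623 > 1400 → NOT adequate.

f_max ≈ 1620 N/mm; NOT adequate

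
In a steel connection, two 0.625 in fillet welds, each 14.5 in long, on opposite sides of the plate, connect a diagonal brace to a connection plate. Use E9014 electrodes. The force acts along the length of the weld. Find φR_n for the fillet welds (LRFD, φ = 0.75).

E90XX → F_EXX = 90 ksi.
Effective throat t_e = 0.707 × 0.625 = 0.4419 in.
Total length L = 29 in; A_we = 0.4419 × 29 = 12.81 in².
F_nw = 0.6 F_EXX = 0.6 × 90 = 54 ksi.
φR_n = 0.75 × 54 × 12.81 = 519 kip.

φR_n ≈ 519 kip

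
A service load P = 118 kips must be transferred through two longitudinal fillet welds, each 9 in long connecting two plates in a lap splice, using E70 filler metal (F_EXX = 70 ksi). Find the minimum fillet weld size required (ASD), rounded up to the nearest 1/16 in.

w = 1/2 in

Total weld length L = 18 in.
Required throat t_e = P × Ω / (0.6 F_EXX × L) = 118 × 2.0 / (0.6 × 70 × 18) = 0.3122 in.
Required leg w = t_e / 0.707 = 0.4415 in → use 1/2 in.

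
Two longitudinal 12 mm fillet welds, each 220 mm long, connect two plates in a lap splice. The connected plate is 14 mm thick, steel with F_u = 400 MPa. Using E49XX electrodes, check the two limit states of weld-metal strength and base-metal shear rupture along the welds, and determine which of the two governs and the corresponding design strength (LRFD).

φR_n ≈ 823 kN (weld metal governs)

E49XX → F_EXX = 490 MPa.
t_e = 0.707 × 12 = 8.484 mm; L = 440 mm.
Weld metal: φR_n = 0.75 × 0.6 × 490 × 8.484 × 440 × 10⁻³ = 823.1 kN.
Base metal (shear rupture): φR_n = 0.75 × 0.6 × 400 × 14 × 440 × 10⁻³ = 1109 kN.
Governing: weld metal.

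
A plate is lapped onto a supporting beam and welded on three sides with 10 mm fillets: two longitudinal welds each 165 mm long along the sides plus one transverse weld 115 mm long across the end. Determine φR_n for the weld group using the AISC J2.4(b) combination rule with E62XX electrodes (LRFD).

φR_n ≈ 894 kN

E62XX → F_EXX = 620 MPa.
t_e = 0.707 × 10 = 7.07 mm.
R_nwl = 0.6 × 620 × 7.07 × 330 × 10⁻³ = 867.9 kN (longitudinal, 2 welds).
R_nwt = 0.6 × 620 × 7.07 × 115 × 10⁻³ = 302.5 kN (transverse, base value).
(i) R_nwl + R_nwt = 1170 kN; (ii) 0.85 R_nwl + 1.5 R_nwt = 1191 kN.
R_n = max = 1191 kN [governs: (ii)]; φR_n = 893.6 kN.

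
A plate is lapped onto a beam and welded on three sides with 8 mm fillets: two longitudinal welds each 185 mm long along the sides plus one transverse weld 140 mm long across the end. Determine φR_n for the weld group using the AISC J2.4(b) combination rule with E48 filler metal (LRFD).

E48XX → F_EXX = 480 MPa.
t_e = 0.707 × 8 = 5.656 mm.
R_nwl = 0.6 × 480 × 5.656 × 370 × 10⁻³ = 602.7 kN (longitudinal, 2 welds).
R_nwt = 0.6 × 480 × 5.656 × 140 × 10⁻³ = 228 kN (transverse, base value).
(i) R_nwl + R_nwt = 830.8 kN; (ii) 0.85 R_nwl + 1.5 R_nwt = 854.4 kN.
R_n = max = 854.4 kN [governs: (ii)]; φR_n = 640.8 kN.

φR_n ≈ 641 kN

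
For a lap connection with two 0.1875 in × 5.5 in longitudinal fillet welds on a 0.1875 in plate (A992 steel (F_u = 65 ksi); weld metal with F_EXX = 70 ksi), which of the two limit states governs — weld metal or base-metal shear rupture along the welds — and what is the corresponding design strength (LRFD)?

φR_n ≈ 45.9 kip (weld metal governs)

t_e = 0.707 × 0.1875 = 0.1326 in; L = 11 in.
Weld metal: φR_n = 0.75 × 0.6 × 70 × 0.1326 × 11 = 45.93 kip.
Base metal (shear rupture): φR_n = 0.75 × 0.6 × 65 × 0.1875 × 11 = 60.33 kip.
Governing: weld metal.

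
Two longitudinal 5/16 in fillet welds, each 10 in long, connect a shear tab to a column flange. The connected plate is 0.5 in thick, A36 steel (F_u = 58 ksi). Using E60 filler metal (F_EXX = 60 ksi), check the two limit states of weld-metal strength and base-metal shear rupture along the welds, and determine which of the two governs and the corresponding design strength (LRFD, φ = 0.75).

t_e = 0.707 × 0.3125 = 0.2209 in; L = 20 in.
Weld metal: φR_n = 0.75 × 0.6 × 60 × 0.2209 × 20 = 119.3 kip.
Base metal (shear rupture): φR_n = 0.75 × 0.6 × 58 × 0.5 × 20 = 261 kip.
Governing: weld metal.

φR_n ≈ 119 kip (weld metal governs)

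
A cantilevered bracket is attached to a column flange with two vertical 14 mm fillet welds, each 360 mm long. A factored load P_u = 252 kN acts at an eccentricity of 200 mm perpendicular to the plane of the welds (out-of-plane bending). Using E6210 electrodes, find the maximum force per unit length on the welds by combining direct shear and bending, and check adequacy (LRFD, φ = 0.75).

f_max ≈ 1220 N/mm; adequate

E62XX → F_EXX = 620 MPa.
L_w = 2 × 360 = 720 mm; section modulus (unit throat) S = 2 × L²/6 = 43200 mm².
Direct shear f_v = P/L_w = 252×10³/720 = 350 N/mm.
Moment M = P × e = 252×10³ × 200 = 50400000 N·mm; bending f_b = M/S = 1167 N/mm.
f_max = √(f_v² + f_b²) = √(350² + 1167²) = 1218 N/mm.
φr_n = 0.75 × 0.6 × 620 × (0.707 × 14) = 2762 N/mm → adequate.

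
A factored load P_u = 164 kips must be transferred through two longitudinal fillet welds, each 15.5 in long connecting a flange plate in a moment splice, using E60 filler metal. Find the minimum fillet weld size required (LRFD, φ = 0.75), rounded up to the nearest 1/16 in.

E60XX → F_EXX = 60 ksi.
Total weld length L = 31 in.
Required throat t_e = P_u / (φ × 0.6 F_EXX × L) = 164 / (0.75 × 0.6 × 60 × 31) = 0.1959 in.
Required leg w = t_e / 0.707 = 0.2771 in → use 5/16 in.

w = 5/16 in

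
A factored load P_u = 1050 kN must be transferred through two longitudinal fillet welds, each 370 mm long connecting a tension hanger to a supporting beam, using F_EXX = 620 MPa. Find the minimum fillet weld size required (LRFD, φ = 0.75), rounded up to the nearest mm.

Total weld length L = 740 mm.
Required throat t_e = P_u / (φ × 0.6 F_EXX × L) = 1050 / (0.75 × 0.6 × 620 × 740 × 10⁻³) = 5.086 mm.
Required leg w = t_e / 0.707 = 7.193 mm → use 8 mm.

w = 8 mm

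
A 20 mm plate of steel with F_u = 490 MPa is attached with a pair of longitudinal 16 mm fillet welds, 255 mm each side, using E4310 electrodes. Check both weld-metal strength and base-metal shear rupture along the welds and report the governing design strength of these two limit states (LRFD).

φR_n ≈ 1120 kN (weld metal governs)

E43XX → F_EXX = 430 MPa.
t_e = 0.707 × 16 = 11.31 mm; L = 510 mm.
Weld metal: φR_n = 0.75 × 0.6 × 430 × 11.31 × 510 × 10⁻³ = 1116 kN.
Base metal (shear rupture): φR_n = 0.75 × 0.6 × 490 × 20 × 510 × 10⁻³ = 2249 kN.
Governing: weld metal.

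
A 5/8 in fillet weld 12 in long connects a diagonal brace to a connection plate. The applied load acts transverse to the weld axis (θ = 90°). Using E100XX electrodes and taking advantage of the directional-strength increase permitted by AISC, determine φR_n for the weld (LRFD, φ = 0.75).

φR_n ≈ 358 kips

E100XX → F_EXX = 100 ksi.
t_e = 0.707 × 0.625 = 0.4419 in; A_we = 0.4419 × 12 = 5.302 in².
Directional factor: 1.0 + 0.5 sin^1.5(90°) = 1.5.
F_nw = 0.6 × 100 × 1.5 = 90 ksi.
φR_n = 0.75 × 90 × 5.302 = 357.9 kips.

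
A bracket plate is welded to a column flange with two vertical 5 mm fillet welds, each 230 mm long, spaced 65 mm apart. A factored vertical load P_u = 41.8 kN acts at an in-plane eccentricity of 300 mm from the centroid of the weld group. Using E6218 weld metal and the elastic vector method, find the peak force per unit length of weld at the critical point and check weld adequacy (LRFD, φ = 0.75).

f_max ≈ 627 N/mm; adequate

E62XX → F_EXX = 620 MPa.
Total weld length L_w = 460 mm. Treat welds as unit-width lines.
Polar moment about centroid: J = 2[d³/12 + d(b/2)²] = 2[230³/12 + 230×32.5²] = 2514000 mm³.
Direct shear f_v = P/L_w = 41.8×10³ / 460 = 90.87 N/mm (vertical).
Torsion M = P·e = 41.8×10³ × 300 = 12540000 N·mm.
Critical point at (x, y) = (32.5, 115) from centroid. f_tx = M·y/J = 573.7 N/mm; f_ty = M·x/J = 162.1 N/mm.
Resultant f_max = √[f_tx² + (f_v + f_ty)²] = √[573.7² + (90.87 + 162.1)²] = 627 N/mm.
Capacity per unit length: φr_n = 0.75 × 0.6 × 620 × (0.707 × 5) = 986.3 N/mm.
627 ≤ 986.3 → adequate.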